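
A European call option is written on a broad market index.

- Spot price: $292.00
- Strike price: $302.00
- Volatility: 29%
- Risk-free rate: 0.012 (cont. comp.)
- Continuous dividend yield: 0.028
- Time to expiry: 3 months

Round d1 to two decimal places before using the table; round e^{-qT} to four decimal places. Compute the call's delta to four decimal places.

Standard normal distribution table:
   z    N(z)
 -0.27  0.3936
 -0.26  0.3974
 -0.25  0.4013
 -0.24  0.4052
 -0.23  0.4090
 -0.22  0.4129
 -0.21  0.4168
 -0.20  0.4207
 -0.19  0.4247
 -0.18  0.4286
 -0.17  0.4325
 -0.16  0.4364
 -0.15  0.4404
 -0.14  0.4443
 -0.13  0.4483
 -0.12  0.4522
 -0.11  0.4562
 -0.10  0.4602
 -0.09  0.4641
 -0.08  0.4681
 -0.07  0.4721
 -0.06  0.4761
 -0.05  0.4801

σ√T = 0.29·√0.25 = 0.1450
d₁ = [ln(292/302) + (0.012 − 0.028 + 0.29²/2)·0.25] / 0.1450 = [-0.0337 + 0.0065] / 0.1450 = -0.1873 ≈ -0.19
N(d₁) = N(-0.19) = 0.4247
Δ_call = exp(−qT)·N(d₁) = 0.9930·0.4247 = 0.4217

0.4217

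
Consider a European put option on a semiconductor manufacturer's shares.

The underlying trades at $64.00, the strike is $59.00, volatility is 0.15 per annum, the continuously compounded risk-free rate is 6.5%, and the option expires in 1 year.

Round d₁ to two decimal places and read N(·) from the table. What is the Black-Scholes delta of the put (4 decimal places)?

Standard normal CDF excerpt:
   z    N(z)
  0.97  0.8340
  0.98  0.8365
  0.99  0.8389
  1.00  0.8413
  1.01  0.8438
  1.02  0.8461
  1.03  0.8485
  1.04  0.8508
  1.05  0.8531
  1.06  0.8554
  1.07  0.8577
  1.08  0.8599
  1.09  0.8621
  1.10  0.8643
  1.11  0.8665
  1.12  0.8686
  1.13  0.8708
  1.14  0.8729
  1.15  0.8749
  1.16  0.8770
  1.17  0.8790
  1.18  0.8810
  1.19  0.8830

-0.1469

T = 1;  σ√T = 0.1500
d₁ = [ln(64/59) + (0.065 + 0.15²/2)·1] / 0.1500 = [0.0813 + 0.0762] / 0.1500 = 1.0506 → 1.05
N(d₁) = N(1.05) = 0.8531
Δ_put = N(d₁) − 1 = 0.8531 − 1 = -0.1469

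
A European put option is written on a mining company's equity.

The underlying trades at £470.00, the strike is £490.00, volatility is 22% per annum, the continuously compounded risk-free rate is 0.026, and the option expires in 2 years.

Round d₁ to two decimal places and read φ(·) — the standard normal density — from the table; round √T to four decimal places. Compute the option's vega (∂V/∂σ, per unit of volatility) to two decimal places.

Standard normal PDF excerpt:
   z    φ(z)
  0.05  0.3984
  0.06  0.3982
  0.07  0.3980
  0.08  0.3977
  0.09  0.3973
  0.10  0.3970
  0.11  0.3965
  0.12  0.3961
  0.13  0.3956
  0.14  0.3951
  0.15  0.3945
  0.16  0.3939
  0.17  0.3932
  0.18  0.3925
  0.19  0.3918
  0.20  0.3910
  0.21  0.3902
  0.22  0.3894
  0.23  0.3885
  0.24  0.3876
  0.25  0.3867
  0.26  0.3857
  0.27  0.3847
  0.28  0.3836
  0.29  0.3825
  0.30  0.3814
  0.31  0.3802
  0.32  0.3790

σ√T = 0.22·√2 = 0.3111
ln(S/K) + (r + σ²/2)T = ln(470/490) + (0.026 + 0.22²/2)·2 = -0.0417 + 0.1004 = 0.0587
d₁ = 0.0587 / 0.3111 = 0.1888 which rounds to 0.19
√T = √2 = 1.4142
φ(d₁) = φ(0.19) = 0.3918
vega = S·φ(d₁)·√T = 470·0.3918·1.4142 = 260.4193
(Call and put vega coincide under Black-Scholes.)

260.42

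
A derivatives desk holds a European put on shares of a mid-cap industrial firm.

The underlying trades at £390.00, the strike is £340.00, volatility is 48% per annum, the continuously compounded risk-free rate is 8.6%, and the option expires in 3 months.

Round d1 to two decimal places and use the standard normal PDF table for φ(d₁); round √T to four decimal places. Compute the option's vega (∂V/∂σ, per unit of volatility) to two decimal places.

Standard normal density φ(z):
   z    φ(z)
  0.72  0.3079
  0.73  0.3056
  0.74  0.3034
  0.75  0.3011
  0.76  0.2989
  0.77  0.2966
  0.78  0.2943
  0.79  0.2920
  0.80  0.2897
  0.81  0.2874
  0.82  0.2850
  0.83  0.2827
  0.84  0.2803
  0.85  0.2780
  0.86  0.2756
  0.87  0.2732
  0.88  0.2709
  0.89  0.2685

T = 0.25;  σ√T = 0.2400
ln(S/K) + (r + σ²/2)T = ln(390/340) + (0.086 + 0.48²/2)·0.25 = 0.1372 + 0.0503 = 0.1875
d₁ = 0.1875 / 0.2400 = 0.7813 → 0.78
√T = √0.25 = 0.5000
φ(d₁) = φ(0.78) = 0.2943
vega = S·φ(d₁)·√T = 390·0.2943·0.5000 = 57.3885
(Call and put vega coincide under Black-Scholes.)

57.39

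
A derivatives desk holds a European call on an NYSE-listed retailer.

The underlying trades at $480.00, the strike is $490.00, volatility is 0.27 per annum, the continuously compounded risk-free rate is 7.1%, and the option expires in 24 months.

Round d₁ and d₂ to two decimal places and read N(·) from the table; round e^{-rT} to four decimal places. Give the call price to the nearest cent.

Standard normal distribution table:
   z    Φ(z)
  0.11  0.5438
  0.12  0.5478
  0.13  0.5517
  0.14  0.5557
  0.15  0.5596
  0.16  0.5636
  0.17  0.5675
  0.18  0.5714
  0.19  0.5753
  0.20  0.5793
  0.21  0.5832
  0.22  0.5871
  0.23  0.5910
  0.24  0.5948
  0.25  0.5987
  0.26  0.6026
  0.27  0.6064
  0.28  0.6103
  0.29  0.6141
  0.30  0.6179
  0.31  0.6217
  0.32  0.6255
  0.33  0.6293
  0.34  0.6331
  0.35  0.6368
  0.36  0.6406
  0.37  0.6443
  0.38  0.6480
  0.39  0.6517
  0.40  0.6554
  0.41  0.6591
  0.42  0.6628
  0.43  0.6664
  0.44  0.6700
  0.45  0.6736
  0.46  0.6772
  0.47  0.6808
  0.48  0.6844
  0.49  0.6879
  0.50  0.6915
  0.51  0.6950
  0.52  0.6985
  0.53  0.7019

$99.06

σ√T = 0.27·√2 = 0.3818
d₁ = [ln(480/490) + (0.071 + 0.27²/2)·2] / 0.3818 = [-0.0206 + 0.2149] / 0.3818 = 0.5088 ≈ 0.51
d₂ = d₁ − σ√T = 0.5088 − 0.3818 = 0.1270 ≈ 0.13
e^(−rT) = e^(−0.071·2) = 0.8676
N(d₁) = N(0.51) = 0.6950;  N(d₂) = N(0.13) = 0.5517
C = 480·0.6950 − 490·0.8676·0.5517 = 333.6000 − 234.5409 = 99.0591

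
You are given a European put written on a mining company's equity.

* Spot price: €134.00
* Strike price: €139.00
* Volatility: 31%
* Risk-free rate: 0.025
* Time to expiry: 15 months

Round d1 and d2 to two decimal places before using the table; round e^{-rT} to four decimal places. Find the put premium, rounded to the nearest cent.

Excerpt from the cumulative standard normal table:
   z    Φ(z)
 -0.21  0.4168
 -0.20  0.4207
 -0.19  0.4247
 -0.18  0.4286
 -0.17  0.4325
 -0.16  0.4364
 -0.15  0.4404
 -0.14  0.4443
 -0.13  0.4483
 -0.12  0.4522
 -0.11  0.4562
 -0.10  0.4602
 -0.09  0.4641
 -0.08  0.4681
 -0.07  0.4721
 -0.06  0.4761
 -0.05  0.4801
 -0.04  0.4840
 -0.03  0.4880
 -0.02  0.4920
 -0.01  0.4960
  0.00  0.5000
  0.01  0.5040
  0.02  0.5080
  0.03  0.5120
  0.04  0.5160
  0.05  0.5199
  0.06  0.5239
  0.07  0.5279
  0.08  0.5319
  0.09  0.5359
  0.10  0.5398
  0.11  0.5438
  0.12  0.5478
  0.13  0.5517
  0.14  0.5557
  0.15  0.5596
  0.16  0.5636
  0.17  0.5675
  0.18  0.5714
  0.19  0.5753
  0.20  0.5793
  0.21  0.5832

T = 1.25;  σ√T = 0.3466
d₁ = [ln(134/139) + (0.025 + ½·0.31²)·1.25] / (σ√T) = (-0.0366 + 0.0913) / 0.3466 = 0.1578 which rounds to 0.16
d₂ = 0.1578 − 0.3466 = -0.1888 which rounds to -0.19
e^(−rT) = e^(−0.025·1.25) = 0.9692
P = 139·0.9692·N(0.19) − 134·N(-0.16) = 139·0.9692·0.5753 − 134·0.4364 = 77.5037 − 58.4776 = 19.0261

€19.03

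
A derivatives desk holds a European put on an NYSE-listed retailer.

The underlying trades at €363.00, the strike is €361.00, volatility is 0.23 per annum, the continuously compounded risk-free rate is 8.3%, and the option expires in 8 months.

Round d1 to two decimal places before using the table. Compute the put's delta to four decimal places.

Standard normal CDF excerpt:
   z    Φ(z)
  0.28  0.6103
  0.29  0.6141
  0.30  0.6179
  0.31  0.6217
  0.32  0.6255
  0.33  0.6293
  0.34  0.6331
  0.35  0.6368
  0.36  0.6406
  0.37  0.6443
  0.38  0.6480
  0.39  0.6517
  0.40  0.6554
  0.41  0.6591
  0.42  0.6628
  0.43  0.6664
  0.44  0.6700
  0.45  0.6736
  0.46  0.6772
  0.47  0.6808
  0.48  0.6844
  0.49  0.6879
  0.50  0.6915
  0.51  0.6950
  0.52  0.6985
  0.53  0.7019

σ√T = 0.23 × 0.8165 = 0.1878
ln(S/K) + (r + σ²/2)T = ln(363/361) + (0.083 + 0.23²/2)·0.6667 = 0.0055 + 0.0730 = 0.0785
d₁ = 0.0785 / 0.1878 = 0.4180 which rounds to 0.42
N(d₁) = N(0.42) = 0.6628
Δ_put = N(d₁) − 1 = 0.6628 − 1 = -0.3372

-0.3372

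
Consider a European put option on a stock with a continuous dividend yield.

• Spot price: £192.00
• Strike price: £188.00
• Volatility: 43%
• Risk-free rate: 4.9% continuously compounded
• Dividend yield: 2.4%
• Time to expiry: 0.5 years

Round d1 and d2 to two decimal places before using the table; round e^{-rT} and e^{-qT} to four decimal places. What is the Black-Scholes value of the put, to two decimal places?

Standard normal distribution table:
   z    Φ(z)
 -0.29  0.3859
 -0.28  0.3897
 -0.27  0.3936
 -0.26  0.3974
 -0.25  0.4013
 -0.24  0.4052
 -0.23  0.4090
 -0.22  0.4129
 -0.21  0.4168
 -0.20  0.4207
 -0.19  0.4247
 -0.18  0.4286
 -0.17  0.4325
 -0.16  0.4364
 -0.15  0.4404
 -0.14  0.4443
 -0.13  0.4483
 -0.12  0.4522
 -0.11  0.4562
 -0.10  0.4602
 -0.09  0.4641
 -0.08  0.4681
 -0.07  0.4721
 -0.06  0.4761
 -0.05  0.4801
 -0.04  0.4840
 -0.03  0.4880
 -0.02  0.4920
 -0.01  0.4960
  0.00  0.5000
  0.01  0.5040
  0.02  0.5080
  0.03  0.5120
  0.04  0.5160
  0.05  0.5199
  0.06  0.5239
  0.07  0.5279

£19.27

σ√T = 0.43·√0.5 = 0.3041
ln(S/K) + (r − q + σ²/2)T = ln(192/188) + (0.049 − 0.024 + 0.43²/2)·0.5 = 0.0211 + 0.0587 = 0.0798
d₁ = 0.0798 / 0.3041 = 0.2624 → 0.26
d₂ = d₁ − σ√T = 0.2624 − 0.3041 = -0.0417 → -0.04
exp(−qT) = exp(−0.024·0.5) = 0.9881;  exp(−rT) = exp(−0.049·0.5) = 0.9758
P = 188·0.9758·N(0.04) − 192·0.9881·N(-0.26) = 188·0.9758·0.5160 − 192·0.9881·0.3974 = 94.6604 − 75.3928 = 19.2676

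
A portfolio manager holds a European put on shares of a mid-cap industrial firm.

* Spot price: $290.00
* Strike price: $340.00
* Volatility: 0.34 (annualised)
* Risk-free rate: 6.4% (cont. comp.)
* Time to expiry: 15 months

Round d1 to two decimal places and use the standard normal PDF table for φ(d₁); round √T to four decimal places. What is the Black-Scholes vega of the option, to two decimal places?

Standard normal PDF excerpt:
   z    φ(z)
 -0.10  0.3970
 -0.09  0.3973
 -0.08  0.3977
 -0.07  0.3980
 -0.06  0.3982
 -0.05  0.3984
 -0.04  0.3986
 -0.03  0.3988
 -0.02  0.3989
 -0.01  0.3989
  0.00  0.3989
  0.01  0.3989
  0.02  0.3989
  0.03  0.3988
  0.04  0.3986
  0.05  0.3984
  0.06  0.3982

T = 1.25;  σ√T = 0.3801
d₁ = [ln(290/340) + (0.064 + ½·0.34²)·1.25] / (σ√T) = (-0.1591 + 0.1523) / 0.3801 = -0.0179 ≈ -0.02
√T = √1.25 = 1.1180
φ(d₁) = φ(-0.02) = 0.3989
vega = S·φ(d₁)·√T = 290·0.3989·1.1180 = 129.3314

129.33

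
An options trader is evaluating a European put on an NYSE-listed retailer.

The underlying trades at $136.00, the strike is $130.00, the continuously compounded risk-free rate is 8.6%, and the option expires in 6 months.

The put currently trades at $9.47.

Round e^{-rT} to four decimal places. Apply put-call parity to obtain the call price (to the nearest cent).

exp(−rT) = exp(−0.086·0.5) = 0.9579
Put-call parity: C − P = S − K·e^(−rT) = 136 − 130·0.9579 = 136 − 124.5270 = 11.4730
C = P + (C − P) = 9.47 + (11.4730) = 20.9430

$20.94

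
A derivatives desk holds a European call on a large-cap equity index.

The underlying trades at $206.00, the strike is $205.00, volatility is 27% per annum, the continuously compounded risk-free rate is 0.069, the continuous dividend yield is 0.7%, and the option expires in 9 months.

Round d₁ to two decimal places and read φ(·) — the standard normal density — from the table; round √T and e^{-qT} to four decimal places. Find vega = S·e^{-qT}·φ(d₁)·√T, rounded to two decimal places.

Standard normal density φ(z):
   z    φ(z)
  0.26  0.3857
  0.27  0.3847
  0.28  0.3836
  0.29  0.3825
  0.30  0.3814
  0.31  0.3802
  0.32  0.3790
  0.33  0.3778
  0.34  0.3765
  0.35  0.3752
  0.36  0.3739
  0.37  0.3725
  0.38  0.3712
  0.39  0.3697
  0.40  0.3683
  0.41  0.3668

66.82

T = 0.75;  σ√T = 0.2338
d₁ = [ln(206/205) + (0.069 − 0.007 + 0.27²/2)·0.75] / 0.2338 = [0.0049 + 0.0738] / 0.2338 = 0.3366 ≈ 0.34
√T = √0.75 = 0.8660
φ(d₁) = φ(0.34) = 0.3765
e^(−qT) = e^(−0.007·0.75) = 0.9948
vega = S·e^(−qT)·φ(d₁)·√T = 206·0.9948·0.3765·0.8660 = 66.8168
(The put has the same vega.)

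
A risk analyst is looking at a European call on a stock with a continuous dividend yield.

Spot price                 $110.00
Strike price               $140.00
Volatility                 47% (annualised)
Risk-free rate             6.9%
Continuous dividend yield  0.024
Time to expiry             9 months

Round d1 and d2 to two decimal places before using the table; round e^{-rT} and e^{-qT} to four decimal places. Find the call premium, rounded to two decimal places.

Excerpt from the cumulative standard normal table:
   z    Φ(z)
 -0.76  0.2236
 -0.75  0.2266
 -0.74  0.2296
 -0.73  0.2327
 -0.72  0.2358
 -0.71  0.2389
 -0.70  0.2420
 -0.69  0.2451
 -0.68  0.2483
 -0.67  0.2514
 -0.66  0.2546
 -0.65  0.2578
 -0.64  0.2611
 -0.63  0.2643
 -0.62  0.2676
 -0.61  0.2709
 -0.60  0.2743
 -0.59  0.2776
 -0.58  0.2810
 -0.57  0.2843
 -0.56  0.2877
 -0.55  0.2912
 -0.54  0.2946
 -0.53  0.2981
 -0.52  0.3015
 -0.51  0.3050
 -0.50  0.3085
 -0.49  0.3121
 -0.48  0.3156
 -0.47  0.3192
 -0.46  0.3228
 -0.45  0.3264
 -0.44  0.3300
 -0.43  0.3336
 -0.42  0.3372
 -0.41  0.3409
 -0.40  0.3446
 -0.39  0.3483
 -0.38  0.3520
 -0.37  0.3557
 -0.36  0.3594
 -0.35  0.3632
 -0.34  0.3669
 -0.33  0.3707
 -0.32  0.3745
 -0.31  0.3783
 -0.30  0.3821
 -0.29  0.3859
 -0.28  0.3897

$9.11

T = 0.75;  σ√T = 0.4070
d₁ = [ln(110/140) + (0.069 − 0.024 + ½·0.47²)·0.75] / (σ√T) = (-0.2412 + 0.1166) / 0.4070 = -0.3061 ⇒ -0.31
d₂ = -0.3061 − 0.4070 = -0.7131 ⇒ -0.71
exp(−qT) = exp(−0.024·0.75) = 0.9822;  exp(−rT) = exp(−0.069·0.75) = 0.9496
N(d₁) = N(-0.31) = 0.3783;  N(d₂) = N(-0.71) = 0.2389
C = 110·0.9822·0.3783 − 140·0.9496·0.2389 = 40.8723 − 31.7603 = 9.1120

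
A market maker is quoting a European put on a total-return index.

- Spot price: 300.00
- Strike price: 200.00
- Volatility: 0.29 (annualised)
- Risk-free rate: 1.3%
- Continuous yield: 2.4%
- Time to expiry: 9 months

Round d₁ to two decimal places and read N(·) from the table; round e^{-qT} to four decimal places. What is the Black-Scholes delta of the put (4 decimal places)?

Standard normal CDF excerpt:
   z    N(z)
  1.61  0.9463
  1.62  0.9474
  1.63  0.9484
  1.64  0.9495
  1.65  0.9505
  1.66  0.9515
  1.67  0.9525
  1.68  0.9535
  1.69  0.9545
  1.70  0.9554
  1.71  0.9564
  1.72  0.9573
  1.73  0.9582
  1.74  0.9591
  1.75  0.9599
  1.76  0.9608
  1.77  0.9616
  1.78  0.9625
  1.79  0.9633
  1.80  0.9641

-0.0428

T = 0.75;  σ√T = 0.2511
d₁ = [ln(300/200) + (0.013 − 0.024 + ½·0.29²)·0.75] / (σ√T) = (0.4055 + 0.0233) / 0.2511 = 1.7072 ≈ 1.71
N(d₁) = N(1.71) = 0.9564
Δ_put = e^(−qT)·(N(d₁) − 1) = 0.9822·(0.9564 − 1) = -0.0428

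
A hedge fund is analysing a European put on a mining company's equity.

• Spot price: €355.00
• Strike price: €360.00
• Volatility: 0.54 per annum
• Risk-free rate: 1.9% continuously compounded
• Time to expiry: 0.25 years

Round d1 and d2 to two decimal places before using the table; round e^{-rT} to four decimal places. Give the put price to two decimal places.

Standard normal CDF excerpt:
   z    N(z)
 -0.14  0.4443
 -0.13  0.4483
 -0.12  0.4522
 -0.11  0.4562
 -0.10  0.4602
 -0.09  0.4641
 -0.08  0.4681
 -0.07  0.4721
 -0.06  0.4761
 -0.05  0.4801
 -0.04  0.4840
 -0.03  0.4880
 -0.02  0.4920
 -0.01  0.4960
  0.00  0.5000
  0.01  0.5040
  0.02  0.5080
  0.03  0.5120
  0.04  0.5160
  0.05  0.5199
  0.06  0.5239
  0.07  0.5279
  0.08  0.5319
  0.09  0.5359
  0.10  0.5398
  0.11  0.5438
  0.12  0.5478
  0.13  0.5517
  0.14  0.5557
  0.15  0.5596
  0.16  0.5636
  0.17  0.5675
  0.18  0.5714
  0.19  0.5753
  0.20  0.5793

σ√T = 0.54 × 0.5000 = 0.2700
d₁ = [ln(355/360) + (0.019 + 0.54²/2)·0.25] / 0.2700 = [-0.0140 + 0.0412] / 0.2700 = 0.1008 ⇒ 0.10
d₂ = d₁ − σ√T = 0.1008 − 0.2700 = -0.1692 ⇒ -0.17
exp(−rT) = exp(−0.019·0.25) = 0.9953
N(−d₂) = N(0.17) = 0.5675;  N(−d₁) = N(-0.10) = 0.4602
P = 360·0.9953·0.5675 − 355·0.4602 = 203.3398 − 163.3710 = 39.9688

€39.97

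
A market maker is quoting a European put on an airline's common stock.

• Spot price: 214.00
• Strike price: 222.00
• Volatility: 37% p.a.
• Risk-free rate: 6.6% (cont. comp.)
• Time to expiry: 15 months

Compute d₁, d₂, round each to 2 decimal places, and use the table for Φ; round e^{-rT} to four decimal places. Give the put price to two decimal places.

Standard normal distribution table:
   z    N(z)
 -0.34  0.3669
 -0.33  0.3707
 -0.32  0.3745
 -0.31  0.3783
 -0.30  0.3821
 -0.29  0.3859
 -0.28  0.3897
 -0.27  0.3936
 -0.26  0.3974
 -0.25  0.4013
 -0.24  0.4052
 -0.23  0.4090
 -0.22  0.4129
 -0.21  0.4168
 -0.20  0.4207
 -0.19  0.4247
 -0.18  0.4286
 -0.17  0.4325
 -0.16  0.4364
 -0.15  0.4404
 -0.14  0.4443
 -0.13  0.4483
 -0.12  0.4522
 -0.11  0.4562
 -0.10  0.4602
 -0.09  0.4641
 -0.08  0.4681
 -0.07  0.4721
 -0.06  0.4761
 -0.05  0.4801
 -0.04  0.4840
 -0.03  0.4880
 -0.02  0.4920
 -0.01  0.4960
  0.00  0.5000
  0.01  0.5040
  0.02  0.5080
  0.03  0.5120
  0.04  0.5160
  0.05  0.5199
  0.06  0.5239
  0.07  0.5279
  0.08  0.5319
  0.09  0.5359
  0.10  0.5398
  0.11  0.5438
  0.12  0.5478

30.20

σ√T = 0.37 × 1.1180 = 0.4137
d₁ = [ln(214/222) + (0.066 + 0.37²/2)·1.25] / 0.4137 = [-0.0367 + 0.1681] / 0.4137 = 0.3175 which rounds to 0.32
d₂ = d₁ − σ√T = 0.3175 − 0.4137 = -0.0961 which rounds to -0.10
e^(−rT) = e^(−0.066·1.25) = 0.9208
N(−d₂) = N(0.10) = 0.5398;  N(−d₁) = N(-0.32) = 0.3745
P = 222·0.9208·0.5398 − 214·0.3745 = 110.3446 − 80.1430 = 30.2016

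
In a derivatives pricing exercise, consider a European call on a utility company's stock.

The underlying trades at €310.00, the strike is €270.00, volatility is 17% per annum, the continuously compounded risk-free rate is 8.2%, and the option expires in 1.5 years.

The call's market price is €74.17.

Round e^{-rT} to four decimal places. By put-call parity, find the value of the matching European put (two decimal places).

€2.93

e^(−rT) = e^(−0.082·1.5) = 0.8843
Put-call parity: C − P = S − K·e^(−rT) = 310 − 270·0.8843 = 310 − 238.7610 = 71.2390
P = C − (C − P) = 74.17 − (71.2390) = 2.9310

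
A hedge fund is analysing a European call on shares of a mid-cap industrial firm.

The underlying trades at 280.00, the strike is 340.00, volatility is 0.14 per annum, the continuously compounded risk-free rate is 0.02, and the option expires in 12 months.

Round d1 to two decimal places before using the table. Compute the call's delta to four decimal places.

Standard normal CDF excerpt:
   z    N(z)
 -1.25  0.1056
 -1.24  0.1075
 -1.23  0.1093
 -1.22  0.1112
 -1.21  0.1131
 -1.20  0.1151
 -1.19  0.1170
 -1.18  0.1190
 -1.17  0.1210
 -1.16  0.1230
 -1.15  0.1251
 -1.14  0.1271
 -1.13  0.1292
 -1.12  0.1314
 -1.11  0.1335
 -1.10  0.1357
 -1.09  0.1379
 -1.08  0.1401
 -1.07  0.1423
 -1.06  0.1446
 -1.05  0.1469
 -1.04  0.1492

σ√T = 0.14·√1 = 0.1400
ln(S/K) + (r + σ²/2)T = ln(280/340) + (0.02 + 0.14²/2)·1 = -0.1942 + 0.0298 = -0.1644
d₁ = -0.1644 / 0.1400 = -1.1740 ≈ -1.17
N(d₁) = N(-1.17) = 0.1210
Δ_call = N(d₁) = 0.1210

0.1210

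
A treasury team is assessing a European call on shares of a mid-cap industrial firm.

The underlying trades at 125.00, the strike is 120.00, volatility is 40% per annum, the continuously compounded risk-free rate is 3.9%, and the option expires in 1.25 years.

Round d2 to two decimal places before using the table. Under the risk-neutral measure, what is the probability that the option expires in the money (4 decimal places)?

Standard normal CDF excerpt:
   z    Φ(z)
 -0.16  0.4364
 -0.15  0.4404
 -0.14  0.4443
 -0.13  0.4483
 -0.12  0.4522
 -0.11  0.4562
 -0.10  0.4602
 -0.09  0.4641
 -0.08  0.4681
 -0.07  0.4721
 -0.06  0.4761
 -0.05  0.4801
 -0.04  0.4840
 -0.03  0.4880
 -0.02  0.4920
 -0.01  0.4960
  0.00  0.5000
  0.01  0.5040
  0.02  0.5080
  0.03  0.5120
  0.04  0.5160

σ√T = 0.4 × 1.1180 = 0.4472
ln(S/K) + (r + σ²/2)T = ln(125/120) + (0.039 + 0.4²/2)·1.25 = 0.0408 + 0.1488 = 0.1896
d₁ = 0.1896 / 0.4472 = 0.4239 which rounds to 0.42
d₂ = d₁ − σ√T = 0.4239 − 0.4472 = -0.0233 which rounds to -0.02
Risk-neutral Pr[S_T > K] = N(d₂) = N(-0.02) = 0.4920

0.4920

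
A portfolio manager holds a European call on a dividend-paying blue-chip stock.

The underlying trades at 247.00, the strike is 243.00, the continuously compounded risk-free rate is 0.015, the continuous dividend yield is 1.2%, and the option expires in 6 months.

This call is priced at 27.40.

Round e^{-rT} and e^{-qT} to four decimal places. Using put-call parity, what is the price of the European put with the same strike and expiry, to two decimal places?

e^(−qT) = e^(−0.012·0.5) = 0.9940;  e^(−rT) = e^(−0.015·0.5) = 0.9925
Put-call parity: C − P = S·e^(−qT) − K·e^(−rT) = 247·0.9940 − 243·0.9925 = 245.5180 − 241.1775 = 4.3405
P = C − (C − P) = 27.40 − (4.3405) = 23.0595

23.06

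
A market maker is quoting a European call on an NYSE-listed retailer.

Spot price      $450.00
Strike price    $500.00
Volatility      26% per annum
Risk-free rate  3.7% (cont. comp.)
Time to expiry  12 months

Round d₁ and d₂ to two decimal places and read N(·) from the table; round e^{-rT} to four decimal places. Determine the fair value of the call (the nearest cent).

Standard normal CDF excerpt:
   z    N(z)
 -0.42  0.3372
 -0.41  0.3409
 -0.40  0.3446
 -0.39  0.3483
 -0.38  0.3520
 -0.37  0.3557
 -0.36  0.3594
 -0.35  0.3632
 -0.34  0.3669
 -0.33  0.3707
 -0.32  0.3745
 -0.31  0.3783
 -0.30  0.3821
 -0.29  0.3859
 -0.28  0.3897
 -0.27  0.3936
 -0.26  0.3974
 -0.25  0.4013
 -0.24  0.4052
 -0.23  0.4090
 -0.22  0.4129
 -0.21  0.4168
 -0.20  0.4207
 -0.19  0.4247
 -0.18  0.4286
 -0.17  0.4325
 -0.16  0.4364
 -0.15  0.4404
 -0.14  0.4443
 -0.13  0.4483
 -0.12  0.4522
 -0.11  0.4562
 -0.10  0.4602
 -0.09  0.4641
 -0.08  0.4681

T = 1;  σ√T = 0.2600
d₁ = [ln(450/500) + (0.037 + 0.26²/2)·1] / 0.2600 = [-0.1054 + 0.0708] / 0.2600 = -0.1329 ≈ -0.13
d₂ = d₁ − σ√T = -0.1329 − 0.2600 = -0.3929 ≈ -0.39
e^(−rT) = e^(−0.037·1) = 0.9637
N(d₁) = N(-0.13) = 0.4483;  N(d₂) = N(-0.39) = 0.3483
C = 450·0.4483 − 500·0.9637·0.3483 = 201.7350 − 167.8284 = 33.9066

$33.91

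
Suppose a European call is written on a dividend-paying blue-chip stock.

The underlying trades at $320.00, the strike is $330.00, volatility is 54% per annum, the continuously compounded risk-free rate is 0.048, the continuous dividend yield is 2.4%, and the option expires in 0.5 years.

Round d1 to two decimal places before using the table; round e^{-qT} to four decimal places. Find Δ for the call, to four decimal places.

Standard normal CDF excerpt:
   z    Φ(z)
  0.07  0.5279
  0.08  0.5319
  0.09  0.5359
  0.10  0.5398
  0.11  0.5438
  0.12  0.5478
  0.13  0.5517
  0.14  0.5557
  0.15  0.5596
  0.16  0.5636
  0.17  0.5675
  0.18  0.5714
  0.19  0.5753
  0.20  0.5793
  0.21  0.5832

T = 0.5;  σ√T = 0.3818
d₁ = [ln(320/330) + (0.048 − 0.024 + ½·0.54²)·0.5] / (σ√T) = (-0.0308 + 0.0849) / 0.3818 = 0.1418 ⇒ 0.14
N(d₁) = N(0.14) = 0.5557
Δ_call = exp(−qT)·N(d₁) = 0.9881·0.5557 = 0.5491

0.5491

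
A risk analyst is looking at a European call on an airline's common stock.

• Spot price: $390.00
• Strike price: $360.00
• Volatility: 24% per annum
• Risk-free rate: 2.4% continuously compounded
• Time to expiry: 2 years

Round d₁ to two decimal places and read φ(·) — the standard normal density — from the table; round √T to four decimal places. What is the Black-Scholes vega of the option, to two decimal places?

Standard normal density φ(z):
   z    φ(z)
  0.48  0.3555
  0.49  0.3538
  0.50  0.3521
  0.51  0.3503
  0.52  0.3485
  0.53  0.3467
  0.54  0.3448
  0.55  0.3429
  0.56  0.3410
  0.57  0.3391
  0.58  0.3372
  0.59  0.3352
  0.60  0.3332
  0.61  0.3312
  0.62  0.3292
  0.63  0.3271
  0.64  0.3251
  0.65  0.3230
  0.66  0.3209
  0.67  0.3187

σ√T = 0.24 × 1.4142 = 0.3394
d₁ = [ln(390/360) + (0.024 + ½·0.24²)·2] / (σ√T) = (0.0800 + 0.1056) / 0.3394 = 0.5470 which rounds to 0.55
√T = √2 = 1.4142
φ(d₁) = φ(0.55) = 0.3429
vega = S·φ(d₁)·√T = 390·0.3429·1.4142 = 189.1224

189.12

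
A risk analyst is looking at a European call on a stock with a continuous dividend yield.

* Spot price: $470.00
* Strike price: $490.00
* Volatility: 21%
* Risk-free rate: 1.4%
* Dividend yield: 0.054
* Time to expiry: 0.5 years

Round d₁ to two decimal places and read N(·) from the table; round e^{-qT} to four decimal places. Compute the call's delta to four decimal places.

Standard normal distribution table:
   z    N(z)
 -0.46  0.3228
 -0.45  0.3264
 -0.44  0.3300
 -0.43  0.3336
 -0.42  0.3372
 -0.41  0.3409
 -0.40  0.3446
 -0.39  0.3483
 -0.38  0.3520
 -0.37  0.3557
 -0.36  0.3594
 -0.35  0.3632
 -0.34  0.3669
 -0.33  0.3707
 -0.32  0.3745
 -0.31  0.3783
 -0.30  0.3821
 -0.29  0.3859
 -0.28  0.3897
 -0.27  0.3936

σ√T = 0.21·√0.5 = 0.1485
d₁ = [ln(470/490) + (0.014 − 0.054 + 0.21²/2)·0.5] / 0.1485 = [-0.0417 − 0.0090] / 0.1485 = -0.3411 which rounds to -0.34
N(d₁) = N(-0.34) = 0.3669
Δ_call = exp(−qT)·N(d₁) = 0.9734·0.3669 = 0.3571

0.3571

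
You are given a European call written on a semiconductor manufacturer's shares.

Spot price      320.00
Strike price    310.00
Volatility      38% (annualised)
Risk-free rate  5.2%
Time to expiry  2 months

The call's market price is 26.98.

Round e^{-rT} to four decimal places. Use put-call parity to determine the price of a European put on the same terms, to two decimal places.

e^(−rT) = e^(−0.052·0.1667) = 0.9914
Put-call parity: C − P = S − K·e^(−rT) = 320 − 310·0.9914 = 320 − 307.3340 = 12.6660
P = C − (C − P) = 26.98 − (12.6660) = 14.3140

14.31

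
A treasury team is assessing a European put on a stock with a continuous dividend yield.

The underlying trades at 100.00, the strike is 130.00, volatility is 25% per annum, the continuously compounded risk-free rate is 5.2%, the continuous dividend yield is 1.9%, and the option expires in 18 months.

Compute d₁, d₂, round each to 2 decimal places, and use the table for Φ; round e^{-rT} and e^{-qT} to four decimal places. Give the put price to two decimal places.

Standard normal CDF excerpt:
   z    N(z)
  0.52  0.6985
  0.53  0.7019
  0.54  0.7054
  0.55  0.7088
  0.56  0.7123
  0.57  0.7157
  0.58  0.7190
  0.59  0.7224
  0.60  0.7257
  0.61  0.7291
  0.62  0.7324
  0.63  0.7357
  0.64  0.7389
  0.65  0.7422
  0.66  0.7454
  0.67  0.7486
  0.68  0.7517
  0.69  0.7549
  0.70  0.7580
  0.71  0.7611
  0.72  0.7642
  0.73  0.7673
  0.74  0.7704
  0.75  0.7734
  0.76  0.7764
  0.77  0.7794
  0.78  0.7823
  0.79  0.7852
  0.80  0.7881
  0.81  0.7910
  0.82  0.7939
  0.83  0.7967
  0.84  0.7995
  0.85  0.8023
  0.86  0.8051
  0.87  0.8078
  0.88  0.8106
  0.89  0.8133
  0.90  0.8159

27.92

σ√T = 0.25 × 1.2247 = 0.3062
d₁ = [ln(100/130) + (0.052 − 0.019 + ½·0.25²)·1.5] / (σ√T) = (-0.2624 + 0.0964) / 0.3062 = -0.5421 which rounds to -0.54
d₂ = -0.5421 − 0.3062 = -0.8483 which rounds to -0.85
e^(−qT) = e^(−0.019·1.5) = 0.9719;  e^(−rT) = e^(−0.052·1.5) = 0.9250
N(−d₂) = N(0.85) = 0.8023;  N(−d₁) = N(0.54) = 0.7054
P = 130·0.9250·0.8023 − 100·0.9719·0.7054 = 96.4766 − 68.5578 = 27.9187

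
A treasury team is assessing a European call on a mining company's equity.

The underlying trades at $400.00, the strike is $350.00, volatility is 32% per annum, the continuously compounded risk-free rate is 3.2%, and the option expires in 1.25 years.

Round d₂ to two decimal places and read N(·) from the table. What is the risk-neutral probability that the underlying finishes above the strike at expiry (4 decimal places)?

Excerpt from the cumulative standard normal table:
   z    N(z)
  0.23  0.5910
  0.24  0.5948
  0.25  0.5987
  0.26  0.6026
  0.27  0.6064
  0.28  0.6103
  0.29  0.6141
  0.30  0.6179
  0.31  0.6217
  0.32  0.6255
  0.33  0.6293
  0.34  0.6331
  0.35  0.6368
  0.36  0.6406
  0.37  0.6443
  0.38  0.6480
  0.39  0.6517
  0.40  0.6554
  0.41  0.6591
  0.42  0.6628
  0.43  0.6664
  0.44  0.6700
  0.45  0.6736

σ√T = 0.32 × 1.1180 = 0.3578
d₁ = [ln(400/350) + (0.032 + 0.32²/2)·1.25] / 0.3578 = [0.1335 + 0.1040] / 0.3578 = 0.6639 ≈ 0.66
d₂ = d₁ − σ√T = 0.6639 − 0.3578 = 0.3061 ≈ 0.31
Pr(exercise) under Q = N(d₂) = 0.6217

0.6217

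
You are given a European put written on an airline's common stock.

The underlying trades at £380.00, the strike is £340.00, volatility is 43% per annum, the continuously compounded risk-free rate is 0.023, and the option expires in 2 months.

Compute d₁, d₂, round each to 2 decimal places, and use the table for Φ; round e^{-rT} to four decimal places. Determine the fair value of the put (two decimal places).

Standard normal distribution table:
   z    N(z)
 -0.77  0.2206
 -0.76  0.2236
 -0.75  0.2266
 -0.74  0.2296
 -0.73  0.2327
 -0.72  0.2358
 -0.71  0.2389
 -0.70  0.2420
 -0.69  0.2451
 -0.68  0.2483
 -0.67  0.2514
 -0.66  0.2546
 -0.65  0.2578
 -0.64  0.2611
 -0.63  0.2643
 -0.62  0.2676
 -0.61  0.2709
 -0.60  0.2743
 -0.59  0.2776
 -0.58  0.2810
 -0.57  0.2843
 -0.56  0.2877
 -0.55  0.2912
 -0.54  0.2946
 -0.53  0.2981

σ√T = 0.43 × 0.4082 = 0.1755
d₁ = [ln(380/340) + (0.023 + 0.43²/2)·0.1667] / 0.1755 = [0.1112 + 0.0192] / 0.1755 = 0.7432 ≈ 0.74
d₂ = d₁ − σ√T = 0.7432 − 0.1755 = 0.5677 ≈ 0.57
e^(−rT) = e^(−0.023·0.1667) = 0.9962
N(−d₂) = N(-0.57) = 0.2843;  N(−d₁) = N(-0.74) = 0.2296
P = 340·0.9962·0.2843 − 380·0.2296 = 96.2947 − 87.2480 = 9.0467

£9.05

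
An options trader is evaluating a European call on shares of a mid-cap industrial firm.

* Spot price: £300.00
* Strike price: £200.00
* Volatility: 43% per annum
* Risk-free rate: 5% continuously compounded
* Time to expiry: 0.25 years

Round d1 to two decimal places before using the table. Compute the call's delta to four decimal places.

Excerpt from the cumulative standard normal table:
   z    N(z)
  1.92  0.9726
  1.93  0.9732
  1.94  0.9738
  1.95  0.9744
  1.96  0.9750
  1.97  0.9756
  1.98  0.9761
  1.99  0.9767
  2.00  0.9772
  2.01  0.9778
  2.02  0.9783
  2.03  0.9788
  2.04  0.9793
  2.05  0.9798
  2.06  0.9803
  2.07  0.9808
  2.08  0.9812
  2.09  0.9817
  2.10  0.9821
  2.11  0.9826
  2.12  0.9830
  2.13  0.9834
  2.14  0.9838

σ√T = 0.43·√0.25 = 0.2150
d₁ = [ln(300/200) + (0.05 + 0.43²/2)·0.25] / 0.2150 = [0.4055 + 0.0356] / 0.2150 = 2.0515 ⇒ 2.05
N(d₁) = N(2.05) = 0.9798
Δ_call = N(d₁) = 0.9798

0.9798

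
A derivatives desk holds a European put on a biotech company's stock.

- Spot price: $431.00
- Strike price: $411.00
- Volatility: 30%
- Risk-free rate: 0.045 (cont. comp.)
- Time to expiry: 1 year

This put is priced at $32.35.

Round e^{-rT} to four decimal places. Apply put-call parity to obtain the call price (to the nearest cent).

$70.43

exp(−rT) = exp(−0.045·1) = 0.9560
Put-call parity: C − P = S − K·e^(−rT) = 431 − 411·0.9560 = 431 − 392.9160 = 38.0840
C = P + (C − P) = 32.35 + (38.0840) = 70.4340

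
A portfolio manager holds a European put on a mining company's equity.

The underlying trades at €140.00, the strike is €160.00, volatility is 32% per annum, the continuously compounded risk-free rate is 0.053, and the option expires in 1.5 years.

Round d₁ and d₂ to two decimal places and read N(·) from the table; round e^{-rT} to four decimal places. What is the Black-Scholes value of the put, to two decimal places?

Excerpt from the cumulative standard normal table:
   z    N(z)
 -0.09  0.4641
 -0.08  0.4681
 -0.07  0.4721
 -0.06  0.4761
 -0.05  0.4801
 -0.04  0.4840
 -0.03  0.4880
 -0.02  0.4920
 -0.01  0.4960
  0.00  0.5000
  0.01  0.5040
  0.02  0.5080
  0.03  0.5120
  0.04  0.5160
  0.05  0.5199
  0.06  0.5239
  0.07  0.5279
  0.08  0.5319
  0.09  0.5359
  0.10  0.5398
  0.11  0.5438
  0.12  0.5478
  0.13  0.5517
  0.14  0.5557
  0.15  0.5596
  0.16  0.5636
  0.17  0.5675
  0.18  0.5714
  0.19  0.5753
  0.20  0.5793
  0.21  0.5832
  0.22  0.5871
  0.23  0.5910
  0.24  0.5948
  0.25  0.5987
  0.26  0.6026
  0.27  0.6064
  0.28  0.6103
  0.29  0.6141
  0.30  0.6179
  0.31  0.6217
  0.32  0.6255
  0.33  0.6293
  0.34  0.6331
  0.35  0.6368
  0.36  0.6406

€26.34

T = 1.5;  σ√T = 0.3919
d₁ = [ln(140/160) + (0.053 + 0.32²/2)·1.5] / 0.3919 = [-0.1335 + 0.1563] / 0.3919 = 0.0581 ⇒ 0.06
d₂ = d₁ − σ√T = 0.0581 − 0.3919 = -0.3338 ⇒ -0.33
exp(−rT) = exp(−0.053·1.5) = 0.9236
N(−d₂) = N(0.33) = 0.6293;  N(−d₁) = N(-0.06) = 0.4761
P = 160·0.9236·0.6293 − 140·0.4761 = 92.9954 − 66.6540 = 26.3414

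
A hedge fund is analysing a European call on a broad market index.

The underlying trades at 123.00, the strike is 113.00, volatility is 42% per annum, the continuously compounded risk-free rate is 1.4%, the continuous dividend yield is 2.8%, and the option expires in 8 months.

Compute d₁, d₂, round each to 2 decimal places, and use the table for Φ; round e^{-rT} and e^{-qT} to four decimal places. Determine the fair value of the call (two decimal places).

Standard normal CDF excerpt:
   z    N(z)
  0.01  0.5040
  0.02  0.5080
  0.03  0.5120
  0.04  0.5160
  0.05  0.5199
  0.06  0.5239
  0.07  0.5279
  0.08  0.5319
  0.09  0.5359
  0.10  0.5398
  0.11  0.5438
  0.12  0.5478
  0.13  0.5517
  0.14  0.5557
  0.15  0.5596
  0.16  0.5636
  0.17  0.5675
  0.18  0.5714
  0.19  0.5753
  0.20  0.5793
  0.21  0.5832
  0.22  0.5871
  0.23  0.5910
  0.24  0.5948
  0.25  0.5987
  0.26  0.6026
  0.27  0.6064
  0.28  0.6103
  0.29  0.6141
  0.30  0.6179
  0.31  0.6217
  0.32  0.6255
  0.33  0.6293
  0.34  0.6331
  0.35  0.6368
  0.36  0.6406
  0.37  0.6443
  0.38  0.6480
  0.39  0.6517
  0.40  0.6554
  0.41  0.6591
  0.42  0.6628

σ√T = 0.42 × 0.8165 = 0.3429
d₁ = [ln(123/113) + (0.014 − 0.028 + ½·0.42²)·0.6667] / (σ√T) = (0.0848 + 0.0495) / 0.3429 = 0.3915 which rounds to 0.39
d₂ = 0.3915 − 0.3429 = 0.0486 which rounds to 0.05
exp(−qT) = exp(−0.028·0.6667) = 0.9815;  exp(−rT) = exp(−0.014·0.6667) = 0.9907
N(d₁) = N(0.39) = 0.6517;  N(d₂) = N(0.05) = 0.5199
C = 123·0.9815·0.6517 − 113·0.9907·0.5199 = 78.6762 − 58.2023 = 20.4738

20.47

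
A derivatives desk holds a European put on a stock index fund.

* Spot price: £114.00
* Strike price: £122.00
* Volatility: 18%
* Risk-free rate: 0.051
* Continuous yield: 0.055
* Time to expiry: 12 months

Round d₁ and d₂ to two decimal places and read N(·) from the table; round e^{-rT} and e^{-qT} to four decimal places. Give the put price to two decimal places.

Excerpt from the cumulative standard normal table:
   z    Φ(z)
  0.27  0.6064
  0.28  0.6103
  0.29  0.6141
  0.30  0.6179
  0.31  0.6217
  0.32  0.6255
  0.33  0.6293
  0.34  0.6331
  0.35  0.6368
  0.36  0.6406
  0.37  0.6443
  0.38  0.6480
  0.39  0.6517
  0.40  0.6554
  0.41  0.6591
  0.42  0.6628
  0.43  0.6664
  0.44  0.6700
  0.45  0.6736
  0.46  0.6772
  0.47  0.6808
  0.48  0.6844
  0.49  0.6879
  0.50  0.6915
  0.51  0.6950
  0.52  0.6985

£12.67

σ√T = 0.18·√1 = 0.1800
ln(S/K) + (r − q + σ²/2)T = ln(114/122) + (0.051 − 0.055 + 0.18²/2)·1 = -0.0678 + 0.0122 = -0.0556
d₁ = -0.0556 / 0.1800 = -0.3090 → -0.31
d₂ = d₁ − σ√T = -0.3090 − 0.1800 = -0.4890 → -0.49
exp(−qT) = exp(−0.055·1) = 0.9465;  exp(−rT) = exp(−0.051·1) = 0.9503
N(−d₂) = N(0.49) = 0.6879;  N(−d₁) = N(0.31) = 0.6217
P = 122·0.9503·0.6879 − 114·0.9465·0.6217 = 79.7528 − 67.0821 = 12.6707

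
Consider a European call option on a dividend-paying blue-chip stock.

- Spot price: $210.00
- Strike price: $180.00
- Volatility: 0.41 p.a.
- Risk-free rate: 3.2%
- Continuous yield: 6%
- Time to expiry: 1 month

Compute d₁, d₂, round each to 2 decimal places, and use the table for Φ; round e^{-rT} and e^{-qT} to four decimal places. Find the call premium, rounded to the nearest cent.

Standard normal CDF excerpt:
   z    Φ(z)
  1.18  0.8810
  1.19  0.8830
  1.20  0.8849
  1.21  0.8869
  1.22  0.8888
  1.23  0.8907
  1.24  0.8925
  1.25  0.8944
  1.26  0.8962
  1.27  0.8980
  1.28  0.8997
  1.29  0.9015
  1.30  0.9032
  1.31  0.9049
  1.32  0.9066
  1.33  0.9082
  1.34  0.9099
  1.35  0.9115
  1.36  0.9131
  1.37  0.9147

$30.57

T = 0.08333;  σ√T = 0.1184
d₁ = [ln(210/180) + (0.032 − 0.06 + ½·0.41²)·0.08333] / (σ√T) = (0.1542 + 0.0047) / 0.1184 = 1.3419 → 1.34
d₂ = 1.3419 − 0.1184 = 1.2235 → 1.22
exp(−qT) = exp(−0.06·0.08333) = 0.9950;  exp(−rT) = exp(−0.032·0.08333) = 0.9973
N(d₁) = N(1.34) = 0.9099;  N(d₂) = N(1.22) = 0.8888
C = 210·0.9950·0.9099 − 180·0.9973·0.8888 = 190.1236 − 159.5520 = 30.5716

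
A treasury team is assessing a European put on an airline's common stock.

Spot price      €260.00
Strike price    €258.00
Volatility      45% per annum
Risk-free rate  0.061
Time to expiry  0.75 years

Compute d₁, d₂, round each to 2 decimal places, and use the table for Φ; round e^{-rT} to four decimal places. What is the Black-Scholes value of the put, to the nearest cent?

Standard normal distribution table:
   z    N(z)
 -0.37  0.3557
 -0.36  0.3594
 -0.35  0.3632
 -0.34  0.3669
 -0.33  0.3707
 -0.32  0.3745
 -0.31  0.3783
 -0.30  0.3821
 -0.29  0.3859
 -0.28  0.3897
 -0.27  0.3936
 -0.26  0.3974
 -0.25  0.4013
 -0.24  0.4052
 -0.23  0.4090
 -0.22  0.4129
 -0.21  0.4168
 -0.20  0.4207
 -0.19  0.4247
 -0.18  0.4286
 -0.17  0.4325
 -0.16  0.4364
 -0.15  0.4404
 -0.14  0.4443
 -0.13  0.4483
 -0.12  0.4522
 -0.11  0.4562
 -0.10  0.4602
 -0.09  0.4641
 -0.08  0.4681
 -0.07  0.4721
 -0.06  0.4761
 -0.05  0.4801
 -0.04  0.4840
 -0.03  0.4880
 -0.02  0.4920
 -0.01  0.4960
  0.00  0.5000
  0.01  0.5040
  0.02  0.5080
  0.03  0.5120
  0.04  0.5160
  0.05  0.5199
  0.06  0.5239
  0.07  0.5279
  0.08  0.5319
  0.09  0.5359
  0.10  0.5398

T = 0.75;  σ√T = 0.3897
d₁ = [ln(260/258) + (0.061 + 0.45²/2)·0.75] / 0.3897 = [0.0077 + 0.1217] / 0.3897 = 0.3321 → 0.33
d₂ = d₁ − σ√T = 0.3321 − 0.3897 = -0.0576 → -0.06
exp(−rT) = exp(−0.061·0.75) = 0.9553
P = 258·0.9553·N(0.06) − 260·N(-0.33) = 258·0.9553·0.5239 − 260·0.3707 = 129.1243 − 96.3820 = 32.7423

€32.74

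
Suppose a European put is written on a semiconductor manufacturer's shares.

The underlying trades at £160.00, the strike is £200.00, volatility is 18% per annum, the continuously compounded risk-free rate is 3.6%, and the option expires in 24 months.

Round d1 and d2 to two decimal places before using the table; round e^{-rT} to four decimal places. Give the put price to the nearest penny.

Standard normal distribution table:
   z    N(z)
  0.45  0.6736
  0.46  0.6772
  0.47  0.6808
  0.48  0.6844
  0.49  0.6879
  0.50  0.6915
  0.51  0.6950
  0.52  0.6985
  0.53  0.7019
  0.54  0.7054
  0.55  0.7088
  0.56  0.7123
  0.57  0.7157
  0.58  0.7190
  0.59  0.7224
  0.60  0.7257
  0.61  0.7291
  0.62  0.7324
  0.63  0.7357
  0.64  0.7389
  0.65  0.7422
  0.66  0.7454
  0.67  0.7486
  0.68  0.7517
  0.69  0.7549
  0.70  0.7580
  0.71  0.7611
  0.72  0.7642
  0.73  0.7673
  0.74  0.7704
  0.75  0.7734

£33.29

σ√T = 0.18 × 1.4142 = 0.2546
d₁ = [ln(160/200) + (0.036 + ½·0.18²)·2] / (σ√T) = (-0.2231 + 0.1044) / 0.2546 = -0.4665 → -0.47
d₂ = -0.4665 − 0.2546 = -0.7210 → -0.72
exp(−rT) = exp(−0.036·2) = 0.9305
N(−d₂) = N(0.72) = 0.7642;  N(−d₁) = N(0.47) = 0.6808
P = 200·0.9305·0.7642 − 160·0.6808 = 142.2176 − 108.9280 = 33.2896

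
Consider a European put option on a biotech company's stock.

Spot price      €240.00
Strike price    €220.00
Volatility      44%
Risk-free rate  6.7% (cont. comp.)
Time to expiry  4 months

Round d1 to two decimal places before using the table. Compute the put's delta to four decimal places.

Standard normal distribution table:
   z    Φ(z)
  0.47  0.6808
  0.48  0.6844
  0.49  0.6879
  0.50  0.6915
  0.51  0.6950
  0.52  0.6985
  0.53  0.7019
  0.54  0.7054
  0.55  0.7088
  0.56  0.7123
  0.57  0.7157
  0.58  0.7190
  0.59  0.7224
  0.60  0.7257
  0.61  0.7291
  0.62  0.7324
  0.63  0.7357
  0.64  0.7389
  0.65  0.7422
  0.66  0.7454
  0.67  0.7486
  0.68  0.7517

σ√T = 0.44 × 0.5774 = 0.2540
ln(S/K) + (r + σ²/2)T = ln(240/220) + (0.067 + 0.44²/2)·0.3333 = 0.0870 + 0.0546 = 0.1416
d₁ = 0.1416 / 0.2540 = 0.5575 ⇒ 0.56
N(d₁) = N(0.56) = 0.7123
Δ_put = N(d₁) − 1 = 0.7123 − 1 = -0.2877

-0.2877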